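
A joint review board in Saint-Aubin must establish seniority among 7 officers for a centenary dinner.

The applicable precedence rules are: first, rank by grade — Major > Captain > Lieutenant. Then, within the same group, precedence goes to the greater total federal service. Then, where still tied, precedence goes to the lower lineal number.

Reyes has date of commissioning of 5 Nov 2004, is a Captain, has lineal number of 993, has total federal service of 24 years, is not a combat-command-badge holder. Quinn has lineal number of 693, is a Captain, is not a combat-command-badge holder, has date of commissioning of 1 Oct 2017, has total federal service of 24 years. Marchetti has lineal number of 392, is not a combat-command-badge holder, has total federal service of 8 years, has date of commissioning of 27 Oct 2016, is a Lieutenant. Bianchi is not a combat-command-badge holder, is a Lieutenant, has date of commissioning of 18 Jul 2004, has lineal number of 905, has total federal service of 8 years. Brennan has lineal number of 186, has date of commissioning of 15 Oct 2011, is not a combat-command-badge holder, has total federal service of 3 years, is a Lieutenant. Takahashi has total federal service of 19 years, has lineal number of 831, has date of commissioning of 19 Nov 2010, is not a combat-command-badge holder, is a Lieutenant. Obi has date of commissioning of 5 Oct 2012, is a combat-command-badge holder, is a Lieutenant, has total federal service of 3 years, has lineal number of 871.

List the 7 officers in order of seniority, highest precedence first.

Quinn, Reyes, Takahashi, Marchetti, Bianchi, Brennan, Obi

By grade: Quinn and Reyes (Captain); then Takahashi, Marchetti, Bianchi, Brennan and Obi (Lieutenant).
Quinn and Reyes both have total federal service 24 years, so the next rule applies.
Among Quinn and Reyes, by lineal number (lower first): Quinn (693) before Reyes (993).
Among Takahashi, Marchetti, Bianchi, Brennan and Obi, by total federal service (higher first): Takahashi (19 years) before Marchetti and Bianchi (8 years) before Brennan and Obi (3 years).
Among Marchetti and Bianchi, by lineal number (lower first): Marchetti (392) before Bianchi (905).
Among Brennan and Obi, by lineal number (lower first): Brennan (186) before Obi (871).
Full order: Quinn, Reyes, Takahashi, Marchetti, Bianchi, Brennan, Obi.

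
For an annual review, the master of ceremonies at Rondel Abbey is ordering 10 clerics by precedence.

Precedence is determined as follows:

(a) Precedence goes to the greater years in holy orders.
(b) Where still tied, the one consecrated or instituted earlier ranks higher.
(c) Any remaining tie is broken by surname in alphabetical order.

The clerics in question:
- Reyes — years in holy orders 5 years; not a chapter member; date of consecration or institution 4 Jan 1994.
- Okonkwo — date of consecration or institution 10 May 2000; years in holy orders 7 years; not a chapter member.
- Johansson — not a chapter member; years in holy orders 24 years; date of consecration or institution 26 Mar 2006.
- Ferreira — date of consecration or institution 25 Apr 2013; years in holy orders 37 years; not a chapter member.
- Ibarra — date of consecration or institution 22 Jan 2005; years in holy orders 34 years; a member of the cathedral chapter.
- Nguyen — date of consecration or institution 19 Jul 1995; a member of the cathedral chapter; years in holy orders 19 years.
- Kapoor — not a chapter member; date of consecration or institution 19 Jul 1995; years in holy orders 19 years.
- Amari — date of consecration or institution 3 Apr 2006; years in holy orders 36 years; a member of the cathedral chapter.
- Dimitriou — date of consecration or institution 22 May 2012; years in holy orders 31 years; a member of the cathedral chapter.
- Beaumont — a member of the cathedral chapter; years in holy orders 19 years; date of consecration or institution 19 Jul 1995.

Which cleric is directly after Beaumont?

By years in holy orders (higher first): Ferreira (37 years); then Amari (36 years); then Ibarra (34 years); then Dimitriou (31 years); then Johansson (24 years); then Beaumont, Kapoor and Nguyen (each 19 years); then Okonkwo (7 years); then Reyes (5 years).
Beaumont, Kapoor and Nguyen all have date of consecration or institution 19 Jul 1995, so the next rule applies.
Among Beaumont, Kapoor and Nguyen, alphabetically by surname: Beaumont before Kapoor before Nguyen.
Order: Ferreira, Amari, Ibarra, Dimitriou, Johansson, Beaumont, Kapoor, Nguyen, Okonkwo, Reyes.

Kapoor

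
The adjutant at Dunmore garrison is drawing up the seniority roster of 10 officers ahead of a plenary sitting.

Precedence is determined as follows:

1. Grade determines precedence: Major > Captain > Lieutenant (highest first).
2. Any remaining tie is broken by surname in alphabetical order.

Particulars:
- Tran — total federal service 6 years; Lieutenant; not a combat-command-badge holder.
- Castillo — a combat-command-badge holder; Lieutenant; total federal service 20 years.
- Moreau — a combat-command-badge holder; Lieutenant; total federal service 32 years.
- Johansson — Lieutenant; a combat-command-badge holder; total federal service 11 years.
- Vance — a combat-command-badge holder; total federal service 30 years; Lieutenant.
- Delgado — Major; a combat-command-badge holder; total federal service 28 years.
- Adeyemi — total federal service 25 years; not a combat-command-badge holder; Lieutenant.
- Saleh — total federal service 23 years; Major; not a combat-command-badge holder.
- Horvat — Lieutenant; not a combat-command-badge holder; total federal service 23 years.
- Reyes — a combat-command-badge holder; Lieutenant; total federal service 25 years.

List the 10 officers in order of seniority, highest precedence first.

By grade: Delgado and Saleh (Major); then Adeyemi, Castillo, Horvat, Johansson, Moreau, Reyes, Tran and Vance (Lieutenant).
Among Delgado and Saleh, alphabetically by surname: Delgado before Saleh.
Among Adeyemi, Castillo, Horvat, Johansson, Moreau, Reyes, Tran and Vance, alphabetically by surname: Adeyemi before Castillo before Horvat before Johansson before Moreau before Reyes before Tran before Vance.
Full order: Delgado, Saleh, Adeyemi, Castillo, Horvat, Johansson, Moreau, Reyes, Tran, Vance.

Delgado, Saleh, Adeyemi, Castillo, Horvat, Johansson, Moreau, Reyes, Tran, Vance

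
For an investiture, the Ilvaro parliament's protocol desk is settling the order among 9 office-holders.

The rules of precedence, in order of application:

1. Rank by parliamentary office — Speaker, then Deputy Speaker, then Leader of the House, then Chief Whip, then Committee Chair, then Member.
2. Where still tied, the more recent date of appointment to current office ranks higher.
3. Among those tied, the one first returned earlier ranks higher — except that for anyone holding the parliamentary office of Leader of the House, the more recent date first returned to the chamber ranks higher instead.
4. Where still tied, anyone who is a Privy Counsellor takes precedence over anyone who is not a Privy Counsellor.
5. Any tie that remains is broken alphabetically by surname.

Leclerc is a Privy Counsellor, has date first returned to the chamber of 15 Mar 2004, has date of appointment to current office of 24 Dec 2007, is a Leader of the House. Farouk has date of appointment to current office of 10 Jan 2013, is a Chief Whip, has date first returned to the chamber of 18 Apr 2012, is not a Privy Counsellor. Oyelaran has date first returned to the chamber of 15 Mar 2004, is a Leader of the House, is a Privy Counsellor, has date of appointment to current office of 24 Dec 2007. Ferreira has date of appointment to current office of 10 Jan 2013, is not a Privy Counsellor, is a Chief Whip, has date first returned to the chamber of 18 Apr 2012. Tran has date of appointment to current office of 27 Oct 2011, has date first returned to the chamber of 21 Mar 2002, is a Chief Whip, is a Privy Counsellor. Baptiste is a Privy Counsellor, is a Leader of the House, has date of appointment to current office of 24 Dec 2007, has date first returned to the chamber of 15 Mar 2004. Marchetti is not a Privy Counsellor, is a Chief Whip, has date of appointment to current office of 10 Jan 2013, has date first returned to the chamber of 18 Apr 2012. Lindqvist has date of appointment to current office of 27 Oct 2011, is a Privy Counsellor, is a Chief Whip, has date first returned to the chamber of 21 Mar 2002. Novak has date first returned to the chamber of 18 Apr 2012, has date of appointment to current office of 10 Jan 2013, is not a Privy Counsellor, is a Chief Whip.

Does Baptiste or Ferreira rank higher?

By parliamentary office: Baptiste, Leclerc and Oyelaran (Leader of the House); then Farouk, Ferreira, Marchetti, Novak, Lindqvist and Tran (Chief Whip).
Baptiste, Leclerc and Oyelaran all have date of appointment to current office 24 Dec 2007, so the next rule applies.
Baptiste, Leclerc and Oyelaran all have date first returned to the chamber 15 Mar 2004, so the next rule applies.
Baptiste, Leclerc and Oyelaran are each a Privy Counsellor, so the next rule applies.
Among Baptiste, Leclerc and Oyelaran, alphabetically by surname: Baptiste before Leclerc before Oyelaran.
Among Farouk, Ferreira, Marchetti, Novak, Lindqvist and Tran, by date of appointment to current office (later first): Farouk, Ferreira, Marchetti and Novak (10 Jan 2013) before Lindqvist and Tran (27 Oct 2011).
Farouk, Ferreira, Marchetti and Novak all have date first returned to the chamber 18 Apr 2012, so the next rule applies.
Farouk, Ferreira, Marchetti and Novak are each not a Privy Counsellor, so the next rule applies.
Among Farouk, Ferreira, Marchetti and Novak, alphabetically by surname: Farouk before Ferreira before Marchetti before Novak.
Lindqvist and Tran both have date first returned to the chamber 21 Mar 2002, so the next rule applies.
Lindqvist and Tran are each a Privy Counsellor, so the next rule applies.
Among Lindqvist and Tran, alphabetically by surname: Lindqvist before Tran.
So Baptiste takes precedence.

Baptiste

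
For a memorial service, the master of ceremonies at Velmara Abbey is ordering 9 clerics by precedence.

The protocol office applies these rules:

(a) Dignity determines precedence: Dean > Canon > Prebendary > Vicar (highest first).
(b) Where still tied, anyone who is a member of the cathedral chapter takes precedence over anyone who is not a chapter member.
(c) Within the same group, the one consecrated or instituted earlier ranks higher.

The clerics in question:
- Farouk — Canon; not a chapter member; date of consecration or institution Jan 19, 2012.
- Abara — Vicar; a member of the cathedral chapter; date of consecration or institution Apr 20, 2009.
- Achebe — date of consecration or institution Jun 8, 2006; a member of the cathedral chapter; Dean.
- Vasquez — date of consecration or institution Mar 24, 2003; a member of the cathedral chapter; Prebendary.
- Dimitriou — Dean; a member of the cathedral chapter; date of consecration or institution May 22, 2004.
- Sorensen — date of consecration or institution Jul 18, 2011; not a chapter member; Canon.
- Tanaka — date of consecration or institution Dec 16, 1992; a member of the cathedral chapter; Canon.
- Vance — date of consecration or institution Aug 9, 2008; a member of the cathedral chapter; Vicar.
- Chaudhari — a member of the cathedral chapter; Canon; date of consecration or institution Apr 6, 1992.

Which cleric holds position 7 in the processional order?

By dignity: Dimitriou and Achebe (Dean); then Chaudhari, Tanaka, Sorensen and Farouk (Canon); then Vasquez (Prebendary); then Vance and Abara (Vicar).
Dimitriou and Achebe are each a member of the cathedral chapter, so the next rule applies.
Among Dimitriou and Achebe, by date of consecration or institution (earlier first): Dimitriou (May 22, 2004) before Achebe (Jun 8, 2006).
Among Chaudhari, Tanaka, Sorensen and Farouk, a member of the cathedral chapter before not a chapter member: Chaudhari and Tanaka (a member of the cathedral chapter) before Sorensen and Farouk (not a chapter member).
Among Chaudhari and Tanaka, by date of consecration or institution (earlier first): Chaudhari (Apr 6, 1992) before Tanaka (Dec 16, 1992).
Among Sorensen and Farouk, by date of consecration or institution (earlier first): Sorensen (Jul 18, 2011) before Farouk (Jan 19, 2012).
Vance and Abara are each a member of the cathedral chapter, so the next rule applies.
Among Vance and Abara, by date of consecration or institution (earlier first): Vance (Aug 9, 2008) before Abara (Apr 20, 2009).
Order: Dimitriou, Achebe, Chaudhari, Tanaka, Sorensen, Farouk, Vasquez, Vance, Abara.

Vasquez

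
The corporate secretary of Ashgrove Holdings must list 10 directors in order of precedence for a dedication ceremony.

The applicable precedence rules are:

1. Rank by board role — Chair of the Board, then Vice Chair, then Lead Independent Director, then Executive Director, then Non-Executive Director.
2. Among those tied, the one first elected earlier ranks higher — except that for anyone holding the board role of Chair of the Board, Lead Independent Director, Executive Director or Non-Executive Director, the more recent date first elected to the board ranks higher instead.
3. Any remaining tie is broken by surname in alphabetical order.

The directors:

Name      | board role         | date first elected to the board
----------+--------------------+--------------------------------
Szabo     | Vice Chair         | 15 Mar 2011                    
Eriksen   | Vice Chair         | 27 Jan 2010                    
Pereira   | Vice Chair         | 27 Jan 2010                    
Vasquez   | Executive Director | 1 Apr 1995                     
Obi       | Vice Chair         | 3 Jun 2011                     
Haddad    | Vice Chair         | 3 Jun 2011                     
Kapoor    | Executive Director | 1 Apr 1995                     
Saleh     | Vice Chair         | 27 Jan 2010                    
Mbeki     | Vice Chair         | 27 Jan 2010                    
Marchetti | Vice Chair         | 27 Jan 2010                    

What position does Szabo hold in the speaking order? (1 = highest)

6

By board role: Eriksen, Marchetti, Mbeki, Pereira, Saleh, Szabo, Haddad and Obi (Vice Chair); then Kapoor and Vasquez (Executive Director).
Among Eriksen, Marchetti, Mbeki, Pereira, Saleh, Szabo, Haddad and Obi, by date first elected to the board (earlier first): Eriksen, Marchetti, Mbeki, Pereira and Saleh (27 Jan 2010) before Szabo (15 Mar 2011) before Haddad and Obi (3 Jun 2011).
Among Eriksen, Marchetti, Mbeki, Pereira and Saleh, alphabetically by surname: Eriksen before Marchetti before Mbeki before Pereira before Saleh.
Among Haddad and Obi, alphabetically by surname: Haddad before Obi.
Kapoor and Vasquez both have date first elected to the board 1 Apr 1995, so the next rule applies.
Among Kapoor and Vasquez, alphabetically by surname: Kapoor before Vasquez.
Order: Eriksen, Marchetti, Mbeki, Pereira, Saleh, Szabo, Haddad, Obi, Kapoor, Vasquez. So position 6.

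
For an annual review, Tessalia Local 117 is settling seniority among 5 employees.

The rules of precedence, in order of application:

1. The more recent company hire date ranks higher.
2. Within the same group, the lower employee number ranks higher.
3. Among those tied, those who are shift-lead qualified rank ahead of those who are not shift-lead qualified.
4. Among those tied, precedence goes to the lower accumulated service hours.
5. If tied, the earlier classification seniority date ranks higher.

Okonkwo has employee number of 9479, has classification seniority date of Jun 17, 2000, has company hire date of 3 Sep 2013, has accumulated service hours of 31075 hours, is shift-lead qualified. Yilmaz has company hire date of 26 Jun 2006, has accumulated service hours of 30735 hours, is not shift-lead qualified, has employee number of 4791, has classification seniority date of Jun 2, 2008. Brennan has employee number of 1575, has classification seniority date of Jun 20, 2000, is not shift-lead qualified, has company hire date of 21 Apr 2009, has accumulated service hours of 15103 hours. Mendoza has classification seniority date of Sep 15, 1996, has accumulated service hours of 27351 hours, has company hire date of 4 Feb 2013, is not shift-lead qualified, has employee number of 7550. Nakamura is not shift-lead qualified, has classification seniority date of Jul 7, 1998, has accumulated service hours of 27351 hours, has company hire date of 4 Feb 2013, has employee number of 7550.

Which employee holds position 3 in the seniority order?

Nakamura

By company hire date (later first): Okonkwo (3 Sep 2013); then Mendoza and Nakamura (both 4 Feb 2013); then Brennan (21 Apr 2009); then Yilmaz (26 Jun 2006).
Mendoza and Nakamura both have employee number 7550, so the next rule applies.
Mendoza and Nakamura are each not shift-lead qualified, so the next rule applies.
Mendoza and Nakamura both have accumulated service hours 27351 hours, so the next rule applies.
Among Mendoza and Nakamura, by classification seniority date (earlier first): Mendoza (Sep 15, 1996) before Nakamura (Jul 7, 1998).
Order: Okonkwo, Mendoza, Nakamura, Brennan, Yilmaz.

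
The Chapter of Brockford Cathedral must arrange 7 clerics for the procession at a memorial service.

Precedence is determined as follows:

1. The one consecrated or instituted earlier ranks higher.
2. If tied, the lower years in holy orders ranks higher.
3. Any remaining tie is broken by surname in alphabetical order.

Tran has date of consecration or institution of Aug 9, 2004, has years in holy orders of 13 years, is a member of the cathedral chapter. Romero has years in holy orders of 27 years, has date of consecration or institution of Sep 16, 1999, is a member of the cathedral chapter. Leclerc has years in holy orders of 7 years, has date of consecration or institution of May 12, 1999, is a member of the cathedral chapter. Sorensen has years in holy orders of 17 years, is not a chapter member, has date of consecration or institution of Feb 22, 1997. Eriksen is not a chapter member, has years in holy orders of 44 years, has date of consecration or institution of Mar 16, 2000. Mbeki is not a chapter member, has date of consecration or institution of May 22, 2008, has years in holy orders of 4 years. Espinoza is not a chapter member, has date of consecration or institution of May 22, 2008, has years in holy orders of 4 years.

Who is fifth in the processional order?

By date of consecration or institution (earlier first): Sorensen (Feb 22, 1997); then Leclerc (May 12, 1999); then Romero (Sep 16, 1999); then Eriksen (Mar 16, 2000); then Tran (Aug 9, 2004); then Espinoza and Mbeki (both May 22, 2008).
Espinoza and Mbeki both have years in holy orders 4 years, so the next rule applies.
Among Espinoza and Mbeki, alphabetically by surname: Espinoza before Mbeki.
Order: Sorensen, Leclerc, Romero, Eriksen, Tran, Espinoza, Mbeki.

Tran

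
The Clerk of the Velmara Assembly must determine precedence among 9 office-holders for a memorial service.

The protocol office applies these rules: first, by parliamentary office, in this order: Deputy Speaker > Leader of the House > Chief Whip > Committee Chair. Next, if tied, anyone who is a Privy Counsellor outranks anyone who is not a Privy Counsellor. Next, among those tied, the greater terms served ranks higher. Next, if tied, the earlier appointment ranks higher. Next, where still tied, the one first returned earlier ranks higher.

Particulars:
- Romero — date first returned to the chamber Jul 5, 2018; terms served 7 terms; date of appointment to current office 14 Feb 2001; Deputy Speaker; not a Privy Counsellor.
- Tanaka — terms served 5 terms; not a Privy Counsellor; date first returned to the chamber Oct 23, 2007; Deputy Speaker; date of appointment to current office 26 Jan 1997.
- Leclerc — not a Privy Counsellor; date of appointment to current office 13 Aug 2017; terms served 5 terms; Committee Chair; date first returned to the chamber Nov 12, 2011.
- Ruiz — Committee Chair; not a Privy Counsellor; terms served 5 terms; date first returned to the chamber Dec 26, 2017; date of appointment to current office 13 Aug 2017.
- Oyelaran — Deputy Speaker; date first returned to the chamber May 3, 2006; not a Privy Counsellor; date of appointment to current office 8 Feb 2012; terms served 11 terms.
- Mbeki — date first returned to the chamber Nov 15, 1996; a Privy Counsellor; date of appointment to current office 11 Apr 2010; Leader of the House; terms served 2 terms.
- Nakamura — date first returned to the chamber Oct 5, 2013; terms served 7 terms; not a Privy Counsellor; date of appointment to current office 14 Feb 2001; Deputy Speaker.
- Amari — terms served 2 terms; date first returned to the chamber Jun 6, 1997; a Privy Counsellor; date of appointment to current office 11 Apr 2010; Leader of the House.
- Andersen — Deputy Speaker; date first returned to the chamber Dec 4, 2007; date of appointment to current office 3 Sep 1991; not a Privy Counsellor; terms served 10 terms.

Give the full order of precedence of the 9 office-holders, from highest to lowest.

Oyelaran, Andersen, Nakamura, Romero, Tanaka, Mbeki, Amari, Leclerc, Ruiz

By parliamentary office: Oyelaran, Andersen, Nakamura, Romero and Tanaka (Deputy Speaker); then Mbeki and Amari (Leader of the House); then Leclerc and Ruiz (Committee Chair).
Oyelaran, Andersen, Nakamura, Romero and Tanaka are each not a Privy Counsellor, so the next rule applies.
Among Oyelaran, Andersen, Nakamura, Romero and Tanaka, by terms served (higher first): Oyelaran (11 terms) before Andersen (10 terms) before Nakamura and Romero (7 terms) before Tanaka (5 terms).
Nakamura and Romero both have date of appointment to current office 14 Feb 2001, so the next rule applies.
Among Nakamura and Romero, by date first returned to the chamber (earlier first): Nakamura (Oct 5, 2013) before Romero (Jul 5, 2018).
Mbeki and Amari are each a Privy Counsellor, so the next rule applies.
Mbeki and Amari both have terms served 2 terms, so the next rule applies.
Mbeki and Amari both have date of appointment to current office 11 Apr 2010, so the next rule applies.
Among Mbeki and Amari, by date first returned to the chamber (earlier first): Mbeki (Nov 15, 1996) before Amari (Jun 6, 1997).
Leclerc and Ruiz are each not a Privy Counsellor, so the next rule applies.
Leclerc and Ruiz both have terms served 5 terms, so the next rule applies.
Leclerc and Ruiz both have date of appointment to current office 13 Aug 2017, so the next rule applies.
Among Leclerc and Ruiz, by date first returned to the chamber (earlier first): Leclerc (Nov 12, 2011) before Ruiz (Dec 26, 2017).
Full order: Oyelaran, Andersen, Nakamura, Romero, Tanaka, Mbeki, Amari, Leclerc, Ruiz.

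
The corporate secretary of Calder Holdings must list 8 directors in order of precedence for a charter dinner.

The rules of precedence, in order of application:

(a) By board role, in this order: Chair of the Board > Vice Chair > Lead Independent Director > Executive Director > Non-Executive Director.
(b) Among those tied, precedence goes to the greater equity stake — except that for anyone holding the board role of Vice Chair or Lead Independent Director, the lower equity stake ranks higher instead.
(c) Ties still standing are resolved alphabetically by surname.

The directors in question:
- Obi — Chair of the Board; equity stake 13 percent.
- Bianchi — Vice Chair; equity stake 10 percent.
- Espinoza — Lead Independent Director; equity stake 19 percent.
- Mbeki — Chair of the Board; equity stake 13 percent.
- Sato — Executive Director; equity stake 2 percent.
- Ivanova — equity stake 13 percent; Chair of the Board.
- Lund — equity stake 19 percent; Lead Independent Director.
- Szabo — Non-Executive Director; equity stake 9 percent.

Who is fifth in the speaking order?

By board role: Ivanova, Mbeki and Obi (Chair of the Board); then Bianchi (Vice Chair); then Espinoza and Lund (Lead Independent Director); then Sato (Executive Director); then Szabo (Non-Executive Director).
Ivanova, Mbeki and Obi all have equity stake 13 percent, so the next rule applies.
Among Ivanova, Mbeki and Obi, alphabetically by surname: Ivanova before Mbeki before Obi.
Espinoza and Lund both have equity stake 19 percent, so the next rule applies.
Among Espinoza and Lund, alphabetically by surname: Espinoza before Lund.
Order: Ivanova, Mbeki, Obi, Bianchi, Espinoza, Lund, Sato, Szabo.

Espinoza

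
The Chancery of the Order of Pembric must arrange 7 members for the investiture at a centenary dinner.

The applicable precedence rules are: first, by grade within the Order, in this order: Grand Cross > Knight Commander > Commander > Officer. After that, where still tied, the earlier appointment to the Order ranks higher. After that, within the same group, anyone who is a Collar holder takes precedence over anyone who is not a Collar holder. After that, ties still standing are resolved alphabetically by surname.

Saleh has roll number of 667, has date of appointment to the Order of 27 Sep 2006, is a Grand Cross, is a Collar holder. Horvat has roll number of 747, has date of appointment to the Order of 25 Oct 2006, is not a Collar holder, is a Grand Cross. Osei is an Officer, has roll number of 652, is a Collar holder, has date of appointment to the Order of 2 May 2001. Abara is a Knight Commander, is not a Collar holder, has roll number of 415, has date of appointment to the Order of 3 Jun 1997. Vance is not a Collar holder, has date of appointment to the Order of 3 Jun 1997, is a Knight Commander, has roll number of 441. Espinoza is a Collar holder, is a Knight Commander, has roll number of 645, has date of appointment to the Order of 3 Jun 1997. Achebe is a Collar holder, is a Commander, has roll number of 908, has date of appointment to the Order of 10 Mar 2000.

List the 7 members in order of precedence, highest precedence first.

Saleh, Horvat, Espinoza, Abara, Vance, Achebe, Osei

By grade within the Order: Saleh and Horvat (Grand Cross); then Espinoza, Abara and Vance (Knight Commander); then Achebe (Commander); then Osei (Officer).
Among Saleh and Horvat, by date of appointment to the Order (earlier first): Saleh (27 Sep 2006) before Horvat (25 Oct 2006).
Espinoza, Abara and Vance all have date of appointment to the Order 3 Jun 1997, so the next rule applies.
Among Espinoza, Abara and Vance, a Collar holder before not a Collar holder: Espinoza (a Collar holder) before Abara and Vance (not a Collar holder).
Among Abara and Vance, alphabetically by surname: Abara before Vance.
Full order: Saleh, Horvat, Espinoza, Abara, Vance, Achebe, Osei.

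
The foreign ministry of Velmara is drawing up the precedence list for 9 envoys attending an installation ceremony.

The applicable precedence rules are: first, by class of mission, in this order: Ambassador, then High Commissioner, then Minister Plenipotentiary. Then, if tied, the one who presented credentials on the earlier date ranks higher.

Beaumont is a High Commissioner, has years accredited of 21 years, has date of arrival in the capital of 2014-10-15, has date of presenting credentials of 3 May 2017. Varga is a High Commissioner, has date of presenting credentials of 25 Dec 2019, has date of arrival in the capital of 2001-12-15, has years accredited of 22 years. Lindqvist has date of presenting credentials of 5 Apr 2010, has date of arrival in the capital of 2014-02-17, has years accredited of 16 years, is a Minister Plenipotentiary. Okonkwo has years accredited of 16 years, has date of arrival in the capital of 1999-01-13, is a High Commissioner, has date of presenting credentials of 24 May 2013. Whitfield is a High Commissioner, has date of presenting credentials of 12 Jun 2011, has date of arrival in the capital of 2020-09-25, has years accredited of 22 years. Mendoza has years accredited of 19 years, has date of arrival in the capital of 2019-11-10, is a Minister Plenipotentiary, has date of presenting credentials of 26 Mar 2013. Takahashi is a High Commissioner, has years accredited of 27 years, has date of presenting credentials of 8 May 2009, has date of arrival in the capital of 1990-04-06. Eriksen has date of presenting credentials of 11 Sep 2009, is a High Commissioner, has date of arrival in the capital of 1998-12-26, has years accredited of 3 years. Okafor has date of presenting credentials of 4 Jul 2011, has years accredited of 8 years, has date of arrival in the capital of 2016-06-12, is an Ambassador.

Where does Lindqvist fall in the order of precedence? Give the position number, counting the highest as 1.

8

By class of mission: Okafor (Ambassador); then Takahashi, Eriksen, Whitfield, Okonkwo, Beaumont and Varga (High Commissioner); then Lindqvist and Mendoza (Minister Plenipotentiary).
Among Takahashi, Eriksen, Whitfield, Okonkwo, Beaumont and Varga, by date of presenting credentials (earlier first): Takahashi (8 May 2009) before Eriksen (11 Sep 2009) before Whitfield (12 Jun 2011) before Okonkwo (24 May 2013) before Beaumont (3 May 2017) before Varga (25 Dec 2019).
Among Lindqvist and Mendoza, by date of presenting credentials (earlier first): Lindqvist (5 Apr 2010) before Mendoza (26 Mar 2013).
Order: Okafor, Takahashi, Eriksen, Whitfield, Okonkwo, Beaumont, Varga, Lindqvist, Mendoza. So position 8.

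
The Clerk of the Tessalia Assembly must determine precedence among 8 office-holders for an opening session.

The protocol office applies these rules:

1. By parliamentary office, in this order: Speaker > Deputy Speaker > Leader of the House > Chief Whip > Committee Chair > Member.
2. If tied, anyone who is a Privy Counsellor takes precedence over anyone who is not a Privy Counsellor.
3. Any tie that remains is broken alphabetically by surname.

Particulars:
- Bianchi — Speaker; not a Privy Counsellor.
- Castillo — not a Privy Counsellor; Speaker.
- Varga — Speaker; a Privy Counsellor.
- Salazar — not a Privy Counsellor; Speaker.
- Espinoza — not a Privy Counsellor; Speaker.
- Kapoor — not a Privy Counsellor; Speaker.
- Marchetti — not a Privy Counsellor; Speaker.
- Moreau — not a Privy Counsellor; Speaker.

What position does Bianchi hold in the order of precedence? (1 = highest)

By parliamentary office: Varga, Bianchi, Castillo, Espinoza, Kapoor, Marchetti, Moreau and Salazar (Speaker).
Among Varga, Bianchi, Castillo, Espinoza, Kapoor, Marchetti, Moreau and Salazar, a Privy Counsellor before not a Privy Counsellor: Varga (a Privy Counsellor) before Bianchi, Castillo, Espinoza, Kapoor, Marchetti, Moreau and Salazar (not a Privy Counsellor).
Among Bianchi, Castillo, Espinoza, Kapoor, Marchetti, Moreau and Salazar, alphabetically by surname: Bianchi before Castillo before Espinoza before Kapoor before Marchetti before Moreau before Salazar.
Order: Varga, Bianchi, Castillo, Espinoza, Kapoor, Marchetti, Moreau, Salazar. So position 2.

2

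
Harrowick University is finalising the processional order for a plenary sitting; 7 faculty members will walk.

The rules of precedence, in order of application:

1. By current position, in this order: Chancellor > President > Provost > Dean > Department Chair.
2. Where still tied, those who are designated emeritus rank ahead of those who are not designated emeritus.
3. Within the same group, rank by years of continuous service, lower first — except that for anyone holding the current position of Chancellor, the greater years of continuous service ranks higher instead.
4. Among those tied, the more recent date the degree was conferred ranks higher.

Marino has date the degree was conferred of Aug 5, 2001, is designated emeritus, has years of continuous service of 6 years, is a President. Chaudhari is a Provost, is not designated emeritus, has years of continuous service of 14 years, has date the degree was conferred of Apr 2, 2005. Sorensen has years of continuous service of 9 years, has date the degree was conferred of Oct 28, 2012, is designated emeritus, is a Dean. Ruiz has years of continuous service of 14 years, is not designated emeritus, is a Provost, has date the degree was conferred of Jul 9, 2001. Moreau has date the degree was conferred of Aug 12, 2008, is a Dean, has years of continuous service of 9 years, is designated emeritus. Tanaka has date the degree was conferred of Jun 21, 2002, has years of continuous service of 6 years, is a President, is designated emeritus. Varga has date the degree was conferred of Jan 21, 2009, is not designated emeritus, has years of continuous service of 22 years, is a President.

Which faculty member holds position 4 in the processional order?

Chaudhari

By current position: Tanaka, Marino and Varga (President); then Chaudhari and Ruiz (Provost); then Sorensen and Moreau (Dean).
Among Tanaka, Marino and Varga, designated emeritus before not designated emeritus: Tanaka and Marino (designated emeritus) before Varga (not designated emeritus).
Tanaka and Marino both have years of continuous service 6 years, so the next rule applies.
Among Tanaka and Marino, by date the degree was conferred (later first): Tanaka (Jun 21, 2002) before Marino (Aug 5, 2001).
Chaudhari and Ruiz are each not designated emeritus, so the next rule applies.
Chaudhari and Ruiz both have years of continuous service 14 years, so the next rule applies.
Among Chaudhari and Ruiz, by date the degree was conferred (later first): Chaudhari (Apr 2, 2005) before Ruiz (Jul 9, 2001).
Sorensen and Moreau are each designated emeritus, so the next rule applies.
Sorensen and Moreau both have years of continuous service 9 years, so the next rule applies.
Among Sorensen and Moreau, by date the degree was conferred (later first): Sorensen (Oct 28, 2012) before Moreau (Aug 12, 2008).
Order: Tanaka, Marino, Varga, Chaudhari, Ruiz, Sorensen, Moreau.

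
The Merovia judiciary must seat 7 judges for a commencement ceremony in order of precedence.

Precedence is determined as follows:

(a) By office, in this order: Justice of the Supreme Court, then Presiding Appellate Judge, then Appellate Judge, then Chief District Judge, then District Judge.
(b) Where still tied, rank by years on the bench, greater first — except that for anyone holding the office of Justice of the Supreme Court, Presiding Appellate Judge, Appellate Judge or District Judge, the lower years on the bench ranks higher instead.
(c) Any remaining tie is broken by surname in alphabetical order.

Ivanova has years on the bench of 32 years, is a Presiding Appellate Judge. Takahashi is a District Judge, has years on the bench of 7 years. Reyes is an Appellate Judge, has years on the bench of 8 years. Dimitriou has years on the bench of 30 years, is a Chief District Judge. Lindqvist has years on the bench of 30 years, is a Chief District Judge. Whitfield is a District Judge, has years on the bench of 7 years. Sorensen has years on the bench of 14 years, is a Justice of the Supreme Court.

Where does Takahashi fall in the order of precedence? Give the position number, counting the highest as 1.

By office: Sorensen (Justice of the Supreme Court); then Ivanova (Presiding Appellate Judge); then Reyes (Appellate Judge); then Dimitriou and Lindqvist (Chief District Judge); then Takahashi and Whitfield (District Judge).
Dimitriou and Lindqvist both have years on the bench 30 years, so the next rule applies.
Among Dimitriou and Lindqvist, alphabetically by surname: Dimitriou before Lindqvist.
Takahashi and Whitfield both have years on the bench 7 years, so the next rule applies.
Among Takahashi and Whitfield, alphabetically by surname: Takahashi before Whitfield.
Order: Sorensen, Ivanova, Reyes, Dimitriou, Lindqvist, Takahashi, Whitfield. So position 6.

6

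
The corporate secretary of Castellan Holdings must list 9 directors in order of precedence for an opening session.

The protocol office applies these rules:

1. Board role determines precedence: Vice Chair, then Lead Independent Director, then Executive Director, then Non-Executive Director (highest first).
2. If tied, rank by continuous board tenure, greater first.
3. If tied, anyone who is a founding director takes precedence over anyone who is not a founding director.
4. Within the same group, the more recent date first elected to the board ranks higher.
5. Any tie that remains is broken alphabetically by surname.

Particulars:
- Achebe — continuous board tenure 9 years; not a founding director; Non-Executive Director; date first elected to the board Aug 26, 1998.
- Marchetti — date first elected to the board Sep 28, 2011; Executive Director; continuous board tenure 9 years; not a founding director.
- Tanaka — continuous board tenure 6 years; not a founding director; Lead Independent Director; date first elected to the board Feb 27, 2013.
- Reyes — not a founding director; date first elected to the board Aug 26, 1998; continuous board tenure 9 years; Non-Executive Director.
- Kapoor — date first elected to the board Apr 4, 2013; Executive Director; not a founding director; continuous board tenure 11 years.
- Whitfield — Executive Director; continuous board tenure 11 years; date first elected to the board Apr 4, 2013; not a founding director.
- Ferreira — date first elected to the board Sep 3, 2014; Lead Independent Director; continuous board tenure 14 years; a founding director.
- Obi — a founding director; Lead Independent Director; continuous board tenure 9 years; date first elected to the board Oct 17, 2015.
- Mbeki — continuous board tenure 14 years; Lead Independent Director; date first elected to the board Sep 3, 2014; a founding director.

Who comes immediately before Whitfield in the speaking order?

Kapoor

By board role: Ferreira, Mbeki, Obi and Tanaka (Lead Independent Director); then Kapoor, Whitfield and Marchetti (Executive Director); then Achebe and Reyes (Non-Executive Director).
Among Ferreira, Mbeki, Obi and Tanaka, by continuous board tenure (higher first): Ferreira and Mbeki (14 years) before Obi (9 years) before Tanaka (6 years).
Ferreira and Mbeki are each a founding director, so the next rule applies.
Ferreira and Mbeki both have date first elected to the board Sep 3, 2014, so the next rule applies.
Among Ferreira and Mbeki, alphabetically by surname: Ferreira before Mbeki.
Among Kapoor, Whitfield and Marchetti, by continuous board tenure (higher first): Kapoor and Whitfield (11 years) before Marchetti (9 years).
Kapoor and Whitfield are each not a founding director, so the next rule applies.
Kapoor and Whitfield both have date first elected to the board Apr 4, 2013, so the next rule applies.
Among Kapoor and Whitfield, alphabetically by surname: Kapoor before Whitfield.
Achebe and Reyes both have continuous board tenure 9 years, so the next rule applies.
Achebe and Reyes are each not a founding director, so the next rule applies.
Achebe and Reyes both have date first elected to the board Aug 26, 1998, so the next rule applies.
Among Achebe and Reyes, alphabetically by surname: Achebe before Reyes.
Order: Ferreira, Mbeki, Obi, Tanaka, Kapoor, Whitfield, Marchetti, Achebe, Reyes.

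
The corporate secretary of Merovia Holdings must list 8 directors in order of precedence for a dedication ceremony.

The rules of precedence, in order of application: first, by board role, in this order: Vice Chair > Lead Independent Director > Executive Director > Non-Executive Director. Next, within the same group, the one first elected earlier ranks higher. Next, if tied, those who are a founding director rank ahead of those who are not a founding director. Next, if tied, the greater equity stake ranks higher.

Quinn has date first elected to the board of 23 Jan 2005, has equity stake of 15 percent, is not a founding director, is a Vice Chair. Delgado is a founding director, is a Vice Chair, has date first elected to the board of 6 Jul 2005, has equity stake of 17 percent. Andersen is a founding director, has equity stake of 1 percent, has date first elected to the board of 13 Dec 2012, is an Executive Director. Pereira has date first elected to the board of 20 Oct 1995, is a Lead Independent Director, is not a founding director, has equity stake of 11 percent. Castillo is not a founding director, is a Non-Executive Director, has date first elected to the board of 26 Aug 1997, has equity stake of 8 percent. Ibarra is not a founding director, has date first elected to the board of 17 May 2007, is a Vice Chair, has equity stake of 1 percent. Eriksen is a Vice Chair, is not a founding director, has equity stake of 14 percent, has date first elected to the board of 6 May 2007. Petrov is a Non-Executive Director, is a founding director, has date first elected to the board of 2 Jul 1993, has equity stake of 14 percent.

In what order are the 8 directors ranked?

By board role: Quinn, Delgado, Eriksen and Ibarra (Vice Chair); then Pereira (Lead Independent Director); then Andersen (Executive Director); then Petrov and Castillo (Non-Executive Director).
Among Quinn, Delgado, Eriksen and Ibarra, by date first elected to the board (earlier first): Quinn (23 Jan 2005) before Delgado (6 Jul 2005) before Eriksen (6 May 2007) before Ibarra (17 May 2007).
Among Petrov and Castillo, by date first elected to the board (earlier first): Petrov (2 Jul 1993) before Castillo (26 Aug 1997).
Full order: Quinn, Delgado, Eriksen, Ibarra, Pereira, Andersen, Petrov, Castillo.

Quinn, Delgado, Eriksen, Ibarra, Pereira, Andersen, Petrov, Castillo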